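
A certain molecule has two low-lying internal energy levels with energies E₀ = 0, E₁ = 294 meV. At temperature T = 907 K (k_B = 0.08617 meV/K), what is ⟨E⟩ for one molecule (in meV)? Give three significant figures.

6.68 meV

k_BT = 0.08617 × 907 K = 78.156 meV.
Eᵢ/kT = 0, 3.7617.
Z = Σ e^(−Eᵢ/kT) = e^(−0) + e^(−3.7617) = 1.0000 + 0.023244 = 1.0232.
⟨E⟩ = Σ Eᵢ e^(−Eᵢ/kT) / Z = (0·1.0000 + 294·0.023244) / 1.0232 = 6.68 meV.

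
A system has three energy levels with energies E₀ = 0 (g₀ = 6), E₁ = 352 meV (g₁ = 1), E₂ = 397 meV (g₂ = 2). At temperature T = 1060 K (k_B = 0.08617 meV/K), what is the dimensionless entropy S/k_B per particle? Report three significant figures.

k_BT = 0.08617 × 1060 K = 91.340 meV.
Eᵢ/kT = 0, 3.8537, 4.3464.
Z = Σ gᵢe^(−Eᵢ/kT) = 6·e^(−0) + 1·e^(−3.8537) + 2·e^(−4.3464) = 6.0000 + 0.021201 + 0.025907 = 6.0471.
⟨E⟩ = Σ EᵢPᵢ = 2.9349 meV.
S/k_B = ln Z + ⟨E⟩/kT = ln(6.0471) + 2.9349/91.340 = 1.7996 + 0.032132 = 1.83.

1.83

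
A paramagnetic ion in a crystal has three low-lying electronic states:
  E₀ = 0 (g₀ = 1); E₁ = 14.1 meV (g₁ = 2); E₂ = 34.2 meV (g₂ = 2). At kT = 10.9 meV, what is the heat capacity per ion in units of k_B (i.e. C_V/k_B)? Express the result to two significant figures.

0.72

Eᵢ/kT = 0, 1.294, 3.138.
Z = Σ gᵢe^(−Eᵢ/kT) = 1·e^(−0) + 2·e^(−1.294) + 2·e^(−3.138) = 1.000 + 0.5483 + 0.08674 = 1.635.
⟨E⟩ = 6.543 meV, ⟨E²⟩ = 128.7 meV².
C_V/k_B = (⟨E²⟩ − ⟨E⟩²)/(kT)² = (128.7 − 42.81)/118.8 = 0.72.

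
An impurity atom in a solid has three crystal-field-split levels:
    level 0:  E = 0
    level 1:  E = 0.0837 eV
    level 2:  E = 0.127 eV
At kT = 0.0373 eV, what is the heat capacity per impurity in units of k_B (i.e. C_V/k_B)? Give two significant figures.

0.71

Eᵢ/kT = 0, 2.244, 3.405.
Z = Σ e^(−Eᵢ/kT) = e^(−0) + e^(−2.244) + e^(−3.405) = 1.000 + 0.1060 + 0.03321 = 1.139.
⟨E⟩ = 0.01149 eV, ⟨E²⟩ = 0.001122 eV².
C_V/k_B = (⟨E²⟩ − ⟨E⟩²)/(kT)² = (0.001122 − 0.0001320)/0.001391 = 0.71.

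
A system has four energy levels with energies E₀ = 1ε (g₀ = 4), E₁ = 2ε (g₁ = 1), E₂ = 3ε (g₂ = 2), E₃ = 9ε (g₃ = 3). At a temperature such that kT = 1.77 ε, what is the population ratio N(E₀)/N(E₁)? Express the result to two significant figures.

n₀/n₁ = (g₀/g₁) exp[−(E₀−E₁)/kT] = (4/1) × exp(−(-1ε)/(1.77ε)) = (4/1) × exp(0.5650) = 7.0.

7.0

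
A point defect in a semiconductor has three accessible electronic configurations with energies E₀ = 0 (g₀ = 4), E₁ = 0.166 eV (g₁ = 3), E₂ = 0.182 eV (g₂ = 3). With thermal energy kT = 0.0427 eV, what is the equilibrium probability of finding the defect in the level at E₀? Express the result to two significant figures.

0.97

Eᵢ/kT = 0, 3.888, 4.262.
Z = Σ gᵢe^(−Eᵢ/kT) = 4·e^(−0) + 3·e^(−3.888) + 3·e^(−4.262) = 4.000 + 0.06146 + 0.04228 = 4.104.
P₀ = g₀ e^(−E₀/kT) / Z = 4.000/4.104 = 0.97.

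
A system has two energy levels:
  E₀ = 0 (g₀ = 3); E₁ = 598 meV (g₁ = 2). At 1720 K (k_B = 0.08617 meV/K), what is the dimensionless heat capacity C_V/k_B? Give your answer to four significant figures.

k_BT = 0.08617 × 1720 K = 148.212 meV.
Eᵢ/kT = 0, 4.03476.
Z = Σ gᵢe^(−Eᵢ/kT) = 3·e^(−0) + 2·e^(−4.03476) = 3.00000 + 0.0353799 = 3.03538.
⟨E⟩ = 6.97019 meV, ⟨E²⟩ = 4168.17 meV².
C_V/k_B = (⟨E²⟩ − ⟨E⟩²)/(kT)² = (4168.17 − 48.5835)/21966.8 = 0.1875.

0.1875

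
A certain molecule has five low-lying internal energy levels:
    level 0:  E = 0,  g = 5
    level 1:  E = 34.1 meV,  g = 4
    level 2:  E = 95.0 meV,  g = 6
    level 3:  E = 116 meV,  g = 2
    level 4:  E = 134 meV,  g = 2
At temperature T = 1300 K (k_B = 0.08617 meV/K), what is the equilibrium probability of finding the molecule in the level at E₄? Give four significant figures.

k_BT = 0.08617 × 1300 K = 112.021 meV.
Eᵢ/kT = 0, 0.304407, 0.848055, 1.03552, 1.19620.
Z = Σ gᵢe^(−Eᵢ/kT) = 5·e^(−0) + 4·e^(−0.304407) + 6·e^(−0.848055) + 2·e^(−1.03552) + 2·e^(−1.19620) = 5.00000 + 2.95024 + 2.56948 + 0.710083 + 0.604682 = 11.8345.
P₄ = g₄ e^(−E₄/kT) / Z = 0.604682/11.8345 = 0.05109.

0.05109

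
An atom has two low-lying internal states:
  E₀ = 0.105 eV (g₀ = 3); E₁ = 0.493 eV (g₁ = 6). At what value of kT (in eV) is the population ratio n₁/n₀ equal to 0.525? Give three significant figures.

0.290 eV

n₁/n₀ = (g₁/g₀) exp[−(E₁−E₀)/kT] = 0.525.
⇒ (E₁−E₀)/kT = ln((6/3)/0.525) = ln(3.8095) = 1.3375.
kT = 0.388 eV / 1.3375 = 0.290 eV.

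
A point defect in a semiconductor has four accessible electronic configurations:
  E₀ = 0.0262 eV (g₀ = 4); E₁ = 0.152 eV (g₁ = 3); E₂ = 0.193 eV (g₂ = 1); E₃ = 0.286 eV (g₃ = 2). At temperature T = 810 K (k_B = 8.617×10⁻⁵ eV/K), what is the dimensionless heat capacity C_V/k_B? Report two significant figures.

k_BT = 8.617×10⁻⁵ × 810 K = 0.06980 eV.
Eᵢ/kT = 0.3754, 2.178, 2.765, 4.097.
Z = Σ gᵢe^(−Eᵢ/kT) = 4·e^(−0.3754) + 3·e^(−2.178) + 1·e^(−2.765) + 2·e^(−4.097) = 2.748 + 0.3398 + 0.06298 + 0.03324 = 3.184.
⟨E⟩ = 0.04564 eV, ⟨E²⟩ = 0.004649 eV².
C_V/k_B = (⟨E²⟩ − ⟨E⟩²)/(kT)² = (0.004649 − 0.002083)/0.004872 = 0.53.

0.53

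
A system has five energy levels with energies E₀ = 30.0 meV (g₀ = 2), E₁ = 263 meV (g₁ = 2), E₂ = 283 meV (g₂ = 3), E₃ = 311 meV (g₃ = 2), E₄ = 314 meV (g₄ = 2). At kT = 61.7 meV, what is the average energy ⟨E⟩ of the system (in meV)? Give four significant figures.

Eᵢ/kT = 0.486224, 4.26256, 4.58671, 5.04052, 5.08914.
Z = Σ gᵢe^(−Eᵢ/kT) = 2·e^(−0.486224) + 2·e^(−4.26256) + 3·e^(−4.58671) + 2·e^(−5.04052) + 2·e^(−5.08914) = 1.22989 + 0.0281724 + 0.0305589 + 0.0129408 + 0.0123266 = 1.31389.
⟨E⟩ = Σ Eᵢ gᵢe^(−Eᵢ/kT) / Z = (30.0·1.22989 + 263·0.0281724 + 283·0.0305589 + 311·0.0129408 + 314·0.0123266) / 1.31389 = 46.31 meV.

46.31 meV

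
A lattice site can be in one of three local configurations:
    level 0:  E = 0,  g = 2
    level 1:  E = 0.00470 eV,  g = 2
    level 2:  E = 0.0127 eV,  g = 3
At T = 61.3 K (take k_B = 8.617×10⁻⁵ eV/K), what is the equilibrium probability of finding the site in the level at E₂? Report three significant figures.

k_BT = 8.617×10⁻⁵ × 61.3 K = 0.0052822 eV.
Eᵢ/kT = 0, 0.88978, 2.4043.
Z = Σ gᵢe^(−Eᵢ/kT) = 2·e^(−0) + 2·e^(−0.88978) + 3·e^(−2.4043) = 2.0000 + 0.82149 + 0.27099 = 3.0925.
P₂ = g₂ e^(−E₂/kT) / Z = 0.27099/3.0925 = 0.0876.

0.0876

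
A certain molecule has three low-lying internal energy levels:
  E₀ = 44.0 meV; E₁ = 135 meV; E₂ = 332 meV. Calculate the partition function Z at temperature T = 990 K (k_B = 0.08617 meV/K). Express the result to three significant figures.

k_BT = 0.08617 × 990 K = 85.308 meV.
Eᵢ/kT = 0.51578, 1.5825, 3.8918.
Z = Σ e^(−Eᵢ/kT) = e^(−0.51578) + e^(−1.5825) + e^(−3.8918) = 0.59703 + 0.20546 + 0.020409 = 0.82290.

Z = 0.823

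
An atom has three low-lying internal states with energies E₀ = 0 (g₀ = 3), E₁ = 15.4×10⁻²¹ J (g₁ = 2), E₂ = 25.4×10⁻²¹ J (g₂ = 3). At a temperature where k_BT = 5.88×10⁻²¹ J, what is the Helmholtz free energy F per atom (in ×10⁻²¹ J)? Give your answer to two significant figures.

-6.8 ×10⁻²¹ J

Eᵢ/kT = 0, 2.619, 4.320.
Z = Σ gᵢe^(−Eᵢ/kT) = 3·e^(−0) + 2·e^(−2.619) + 3·e^(−4.320) = 3.000 + 0.1458 + 0.03990 = 3.186.
F = −kT ln Z = −5.88 × ln(3.186) = −5.88 × 1.159 = -6.8 ×10⁻²¹ J.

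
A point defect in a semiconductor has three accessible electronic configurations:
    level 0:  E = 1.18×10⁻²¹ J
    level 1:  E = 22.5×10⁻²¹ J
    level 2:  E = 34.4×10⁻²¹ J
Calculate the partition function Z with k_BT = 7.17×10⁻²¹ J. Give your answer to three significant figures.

Eᵢ/kT = 0.16457, 3.1381, 4.7978.
Z = Σ e^(−Eᵢ/kT) = e^(−0.16457) + e^(−3.1381) + e^(−4.7978) = 0.84826 + 0.043365 + 0.0082479 = 0.89987.

Z = 0.900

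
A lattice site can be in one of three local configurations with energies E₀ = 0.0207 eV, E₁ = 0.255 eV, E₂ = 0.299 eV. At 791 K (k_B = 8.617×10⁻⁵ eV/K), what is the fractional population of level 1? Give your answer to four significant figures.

0.03064

k_BT = 8.617×10⁻⁵ × 791 K = 0.0681605 eV.
Eᵢ/kT = 0.303695, 3.74117, 4.38670.
Z = Σ e^(−Eᵢ/kT) = e^(−0.303695) + e^(−3.74117) + e^(−4.38670) = 0.738086 + 0.0237263 + 0.0124417 = 0.774254.
P₁ = e^(−E₁/kT) / Z = 0.0237263/0.774254 = 0.03064.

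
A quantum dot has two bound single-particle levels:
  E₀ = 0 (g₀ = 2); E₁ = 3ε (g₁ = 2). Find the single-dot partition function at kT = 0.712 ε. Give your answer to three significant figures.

Eᵢ/kT = 0, 4.2135.
Z = Σ gᵢe^(−Eᵢ/kT) = 2·e^(−0) + 2·e^(−4.2135) = 2.0000 + 0.029589 = 2.0296.

Z = 2.03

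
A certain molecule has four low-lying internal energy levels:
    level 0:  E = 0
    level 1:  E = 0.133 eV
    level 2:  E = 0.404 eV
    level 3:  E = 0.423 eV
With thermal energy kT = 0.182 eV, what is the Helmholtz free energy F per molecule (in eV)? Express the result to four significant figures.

Eᵢ/kT = 0, 0.730769, 2.21978, 2.32418.
Z = Σ e^(−Eᵢ/kT) = e^(−0) + e^(−0.730769) + e^(−2.21978) + e^(−2.32418) = 1.00000 + 0.481539 + 0.108633 + 0.0978637 = 1.68804.
F = −kT ln Z = −0.182 × ln(1.68804) = −0.182 × 0.523568 = -0.09529 eV.

-0.09529 eV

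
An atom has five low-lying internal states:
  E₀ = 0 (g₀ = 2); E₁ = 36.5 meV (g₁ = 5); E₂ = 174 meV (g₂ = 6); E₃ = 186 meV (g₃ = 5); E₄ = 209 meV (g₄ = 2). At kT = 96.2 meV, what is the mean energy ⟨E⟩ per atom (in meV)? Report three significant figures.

65.0 meV

Eᵢ/kT = 0, 0.37942, 1.8087, 1.9335, 2.1726.
Z = Σ gᵢe^(−Eᵢ/kT) = 2·e^(−0) + 5·e^(−0.37942) + 6·e^(−1.8087) + 5·e^(−1.9335) + 2·e^(−2.1726) = 2.0000 + 3.4213 + 0.98320 + 0.72321 + 0.22776 = 7.3555.
⟨E⟩ = Σ Eᵢ gᵢe^(−Eᵢ/kT) / Z = (0·2.0000 + 36.5·3.4213 + 174·0.98320 + 186·0.72321 + 209·0.22776) / 7.3555 = 65.0 meV.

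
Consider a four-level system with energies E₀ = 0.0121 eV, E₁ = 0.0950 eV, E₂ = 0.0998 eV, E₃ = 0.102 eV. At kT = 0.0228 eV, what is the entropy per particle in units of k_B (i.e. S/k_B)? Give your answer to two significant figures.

Eᵢ/kT = 0.5307, 4.167, 4.377, 4.474.
Z = Σ e^(−Eᵢ/kT) = e^(−0.5307) + e^(−4.167) + e^(−4.377) + e^(−4.474) = 0.5882 + 0.01550 + 0.01256 + 0.01140 = 0.6277.
⟨E⟩ = Σ EᵢPᵢ = 0.01753 eV.
S/k_B = ln Z + ⟨E⟩/kT = ln(0.6277) + 0.01753/0.0228 = -0.4657 + 0.7689 = 0.30.

0.30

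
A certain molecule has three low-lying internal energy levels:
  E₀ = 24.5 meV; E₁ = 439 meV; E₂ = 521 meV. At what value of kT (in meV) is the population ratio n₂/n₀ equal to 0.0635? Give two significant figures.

n₂/n₀ = exp[−(E₂−E₀)/kT] = 0.0635.
⇒ (E₂−E₀)/kT = ln(1/0.0635) = ln(15.75) = 2.757.
kT = 496.5 meV / 2.757 = 180 meV.

180 meV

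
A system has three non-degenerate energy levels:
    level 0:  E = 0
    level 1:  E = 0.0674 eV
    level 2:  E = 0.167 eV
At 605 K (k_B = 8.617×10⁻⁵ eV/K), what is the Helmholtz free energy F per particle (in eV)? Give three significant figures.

k_BT = 8.617×10⁻⁵ × 605 K = 0.052133 eV.
Eᵢ/kT = 0, 1.2928, 3.2033.
Z = Σ e^(−Eᵢ/kT) = e^(−0) + e^(−1.2928) + e^(−3.2033) = 1.0000 + 0.27450 + 0.040628 = 1.3151.
F = −kT ln Z = −0.052133 × ln(1.3151) = −0.052133 × 0.27391 = -0.0143 eV.

-0.0143 eV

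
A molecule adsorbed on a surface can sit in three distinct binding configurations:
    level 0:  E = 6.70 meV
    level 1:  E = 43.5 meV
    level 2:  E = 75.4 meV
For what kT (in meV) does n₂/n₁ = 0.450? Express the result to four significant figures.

n₂/n₁ = exp[−(E₂−E₁)/kT] = 0.450.
⇒ (E₂−E₁)/kT = ln(1/0.450) = ln(2.22222) = 0.798507.
kT = 31.9 meV / 0.798507 = 39.95 meV.

39.95 meV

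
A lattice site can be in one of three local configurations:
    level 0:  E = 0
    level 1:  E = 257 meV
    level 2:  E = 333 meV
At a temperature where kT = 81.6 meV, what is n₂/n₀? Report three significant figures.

0.0169

n₂/n₀ = exp[−(E₂−E₀)/kT] = exp(−(333 meV)/(81.6 meV)) = exp(-4.0809) = 0.0169.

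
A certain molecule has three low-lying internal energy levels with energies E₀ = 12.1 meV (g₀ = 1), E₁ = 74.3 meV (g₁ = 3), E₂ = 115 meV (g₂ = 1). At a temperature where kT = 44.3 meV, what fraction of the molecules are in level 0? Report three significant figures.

0.545

Eᵢ/kT = 0.27314, 1.6772, 2.5959.
Z = Σ gᵢe^(−Eᵢ/kT) = 1·e^(−0.27314) + 3·e^(−1.6772) + 1·e^(−2.5959) = 0.76099 + 0.56069 + 0.074579 = 1.3963.
P₀ = g₀ e^(−E₀/kT) / Z = 0.76099/1.3963 = 0.545.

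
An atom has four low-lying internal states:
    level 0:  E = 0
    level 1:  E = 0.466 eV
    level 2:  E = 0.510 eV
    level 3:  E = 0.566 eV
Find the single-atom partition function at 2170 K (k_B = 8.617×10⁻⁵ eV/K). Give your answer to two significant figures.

Z = 1.2

k_BT = 8.617×10⁻⁵ × 2170 K = 0.1870 eV.
Eᵢ/kT = 0, 2.492, 2.727, 3.027.
Z = Σ e^(−Eᵢ/kT) = e^(−0) + e^(−2.492) + e^(−2.727) + e^(−3.027) = 1.000 + 0.08274 + 0.06542 + 0.04846 = 1.197.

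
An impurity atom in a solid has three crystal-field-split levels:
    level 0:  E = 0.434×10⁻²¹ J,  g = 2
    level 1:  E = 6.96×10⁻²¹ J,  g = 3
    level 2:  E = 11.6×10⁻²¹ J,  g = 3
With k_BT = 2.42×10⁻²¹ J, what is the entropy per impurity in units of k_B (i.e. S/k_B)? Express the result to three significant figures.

1.11

Eᵢ/kT = 0.17934, 2.8760, 4.7934.
Z = Σ gᵢe^(−Eᵢ/kT) = 2·e^(−0.17934) + 3·e^(−2.8760) + 3·e^(−4.7934) = 1.6716 + 0.16908 + 0.024853 = 1.8655.
⟨E⟩ = Σ EᵢPᵢ = 1.1743 ×10⁻²¹ J.
S/k_B = ln Z + ⟨E⟩/kT = ln(1.8655) + 1.1743/2.42 = 0.62353 + 0.48525 = 1.11.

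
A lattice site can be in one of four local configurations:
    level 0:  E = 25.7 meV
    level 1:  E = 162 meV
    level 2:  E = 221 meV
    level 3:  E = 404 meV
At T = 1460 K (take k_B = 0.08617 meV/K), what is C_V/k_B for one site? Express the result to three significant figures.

0.568

k_BT = 0.08617 × 1460 K = 125.81 meV.
Eᵢ/kT = 0.20428, 1.2877, 1.7566, 3.2112.
Z = Σ e^(−Eᵢ/kT) = e^(−0.20428) + e^(−1.2877) + e^(−1.7566) + e^(−3.2112) = 0.81523 + 0.27590 + 0.17263 + 0.040308 = 1.3041.
⟨E⟩ = 92.081 meV, ⟨E²⟩ = 17475 meV².
C_V/k_B = (⟨E²⟩ − ⟨E⟩²)/(kT)² = (17475 − 8478.9)/15828 = 0.568.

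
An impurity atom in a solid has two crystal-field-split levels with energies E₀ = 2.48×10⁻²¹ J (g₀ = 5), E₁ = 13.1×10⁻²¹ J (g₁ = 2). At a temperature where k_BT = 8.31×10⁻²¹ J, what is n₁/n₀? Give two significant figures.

0.11

n₁/n₀ = (g₁/g₀) exp[−(E₁−E₀)/kT] = (2/5) × exp(−(10.62 ×10⁻²¹ J)/(8.31 ×10⁻²¹ J)) = (2/5) × exp(-1.278) = 0.11.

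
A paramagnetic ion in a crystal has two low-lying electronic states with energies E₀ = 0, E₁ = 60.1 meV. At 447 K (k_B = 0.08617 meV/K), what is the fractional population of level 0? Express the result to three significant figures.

k_BT = 0.08617 × 447 K = 38.518 meV.
Eᵢ/kT = 0, 1.5603.
Z = Σ e^(−Eᵢ/kT) = e^(−0) + e^(−1.5603) = 1.0000 + 0.21007 = 1.2101.
P₀ = e^(−E₀/kT) / Z = 1.0000/1.2101 = 0.826.

0.826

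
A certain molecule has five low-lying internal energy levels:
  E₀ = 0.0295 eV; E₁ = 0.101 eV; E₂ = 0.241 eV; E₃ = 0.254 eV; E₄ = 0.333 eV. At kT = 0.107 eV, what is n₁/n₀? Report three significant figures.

0.513

n₁/n₀ = exp[−(E₁−E₀)/kT] = exp(−(0.0715 eV)/(0.107 eV)) = exp(-0.66822) = 0.513.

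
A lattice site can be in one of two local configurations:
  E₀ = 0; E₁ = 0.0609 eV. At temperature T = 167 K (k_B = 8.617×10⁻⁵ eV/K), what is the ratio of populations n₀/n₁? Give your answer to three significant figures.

k_BT = 8.617×10⁻⁵ × 167 K = 0.014390 eV.
n₀/n₁ = exp[−(E₀−E₁)/kT] = exp(−(-0.0609 eV)/(0.014390 eV)) = exp(4.2321) = 68.9.

68.9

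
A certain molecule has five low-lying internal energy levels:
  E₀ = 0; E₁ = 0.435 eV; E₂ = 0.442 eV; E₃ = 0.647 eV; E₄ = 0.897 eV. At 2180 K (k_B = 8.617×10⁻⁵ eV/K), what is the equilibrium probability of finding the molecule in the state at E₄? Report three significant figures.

0.00684

k_BT = 8.617×10⁻⁵ × 2180 K = 0.18785 eV.
Eᵢ/kT = 0, 2.3157, 2.3529, 3.4442, 4.7751.
Z = Σ e^(−Eᵢ/kT) = e^(−0) + e^(−2.3157) + e^(−2.3529) + e^(−3.4442) + e^(−4.7751) = 1.0000 + 0.098697 + 0.095093 + 0.031930 + 0.0084372 = 1.2342.
P₄ = e^(−E₄/kT) / Z = 0.0084372/1.2342 = 0.00684.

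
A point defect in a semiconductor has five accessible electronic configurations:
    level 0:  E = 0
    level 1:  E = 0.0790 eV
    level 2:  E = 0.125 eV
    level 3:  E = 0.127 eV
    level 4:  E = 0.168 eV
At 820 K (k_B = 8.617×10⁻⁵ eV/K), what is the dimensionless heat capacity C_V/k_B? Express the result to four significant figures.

0.6843

k_BT = 8.617×10⁻⁵ × 820 K = 0.0706594 eV.
Eᵢ/kT = 0, 1.11804, 1.76905, 1.79735, 2.37760.
Z = Σ e^(−Eᵢ/kT) = e^(−0) + e^(−1.11804) + e^(−1.76905) + e^(−1.79735) + e^(−2.37760) = 1.00000 + 0.326920 + 0.170495 + 0.165738 + 0.0927730 = 1.75593.
⟨E⟩ = 0.0477087 eV, ⟨E²⟩ = 0.00569266 eV².
C_V/k_B = (⟨E²⟩ − ⟨E⟩²)/(kT)² = (0.00569266 − 0.00227612)/0.00499275 = 0.6843.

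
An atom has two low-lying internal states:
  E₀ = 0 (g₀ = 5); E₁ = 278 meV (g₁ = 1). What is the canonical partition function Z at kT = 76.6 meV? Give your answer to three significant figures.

Z = 5.03

Eᵢ/kT = 0, 3.6292.
Z = Σ gᵢe^(−Eᵢ/kT) = 5·e^(−0) + 1·e^(−3.6292) = 5.0000 + 0.026537 = 5.0265.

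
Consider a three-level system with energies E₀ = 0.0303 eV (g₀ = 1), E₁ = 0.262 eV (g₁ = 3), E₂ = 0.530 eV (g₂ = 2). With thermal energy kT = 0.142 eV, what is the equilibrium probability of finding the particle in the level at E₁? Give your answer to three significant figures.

Eᵢ/kT = 0.21338, 1.8451, 3.7324.
Z = Σ gᵢe^(−Eᵢ/kT) = 1·e^(−0.21338) + 3·e^(−1.8451) + 2·e^(−3.7324) = 0.80785 + 0.47403 + 0.047871 = 1.3298.
P₁ = g₁ e^(−E₁/kT) / Z = 0.47403/1.3298 = 0.356.

0.356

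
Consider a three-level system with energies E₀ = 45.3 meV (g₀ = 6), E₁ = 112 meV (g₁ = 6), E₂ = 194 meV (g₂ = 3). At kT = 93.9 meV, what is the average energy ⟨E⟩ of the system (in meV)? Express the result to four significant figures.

75.44 meV

Eᵢ/kT = 0.482428, 1.19276, 2.06603.
Z = Σ gᵢe^(−Eᵢ/kT) = 6·e^(−0.482428) + 6·e^(−1.19276) + 3·e^(−2.06603) = 3.70370 + 1.82030 + 0.380063 = 5.90406.
⟨E⟩ = Σ Eᵢ gᵢe^(−Eᵢ/kT) / Z = (45.3·3.70370 + 112·1.82030 + 194·0.380063) / 5.90406 = 75.44 meV.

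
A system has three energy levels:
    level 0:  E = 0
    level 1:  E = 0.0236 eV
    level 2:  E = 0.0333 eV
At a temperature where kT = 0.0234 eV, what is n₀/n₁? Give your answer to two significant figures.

2.7

n₀/n₁ = exp[−(E₀−E₁)/kT] = exp(−(-0.0236 eV)/(0.0234 eV)) = exp(1.009) = 2.7.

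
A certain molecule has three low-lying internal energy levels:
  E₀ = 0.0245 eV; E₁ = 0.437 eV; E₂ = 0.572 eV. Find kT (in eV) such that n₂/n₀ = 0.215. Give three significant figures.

n₂/n₀ = exp[−(E₂−E₀)/kT] = 0.215.
⇒ (E₂−E₀)/kT = ln(1/0.215) = ln(4.6512) = 1.5371.
kT = 0.5475 eV / 1.5371 = 0.356 eV.

0.356 eV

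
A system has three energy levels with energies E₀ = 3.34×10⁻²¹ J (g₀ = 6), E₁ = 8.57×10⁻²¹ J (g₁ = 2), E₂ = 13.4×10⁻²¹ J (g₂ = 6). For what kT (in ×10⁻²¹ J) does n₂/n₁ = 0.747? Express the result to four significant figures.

n₂/n₁ = (g₂/g₁) exp[−(E₂−E₁)/kT] = 0.747.
⇒ (E₂−E₁)/kT = ln((6/2)/0.747) = ln(4.01606) = 1.39030.
kT = 4.83 ×10⁻²¹ J / 1.39030 = 3.474 ×10⁻²¹ J.

3.474 ×10⁻²¹ J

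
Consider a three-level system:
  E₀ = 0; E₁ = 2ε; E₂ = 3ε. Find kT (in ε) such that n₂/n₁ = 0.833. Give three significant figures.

5.47 ε

n₂/n₁ = exp[−(E₂−E₁)/kT] = 0.833.
⇒ (E₂−E₁)/kT = ln(1/0.833) = ln(1.2005) = 0.18274.
kT = 1ε / 0.18274 = 5.47 ε.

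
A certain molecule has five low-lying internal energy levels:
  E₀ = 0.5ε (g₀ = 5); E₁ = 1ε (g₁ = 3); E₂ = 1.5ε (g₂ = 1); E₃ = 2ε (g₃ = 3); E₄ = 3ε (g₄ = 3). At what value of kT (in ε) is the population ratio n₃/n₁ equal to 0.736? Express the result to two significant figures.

3.3 ε

n₃/n₁ = (g₃/g₁) exp[−(E₃−E₁)/kT] = 0.736.
⇒ (E₃−E₁)/kT = ln((3/3)/0.736) = ln(1.359) = 0.3067.
kT = 1ε / 0.3067 = 3.3 ε.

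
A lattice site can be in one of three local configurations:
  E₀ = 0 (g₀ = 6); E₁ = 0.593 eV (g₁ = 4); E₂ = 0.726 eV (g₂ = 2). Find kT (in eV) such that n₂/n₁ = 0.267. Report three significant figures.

0.212 eV

n₂/n₁ = (g₂/g₁) exp[−(E₂−E₁)/kT] = 0.267.
⇒ (E₂−E₁)/kT = ln((2/4)/0.267) = ln(1.8727) = 0.62738.
kT = 0.133 eV / 0.62738 = 0.212 eV.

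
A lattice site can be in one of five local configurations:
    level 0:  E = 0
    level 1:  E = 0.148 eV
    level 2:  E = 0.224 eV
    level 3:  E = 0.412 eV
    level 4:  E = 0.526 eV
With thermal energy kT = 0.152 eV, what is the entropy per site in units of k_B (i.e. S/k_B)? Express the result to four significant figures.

Eᵢ/kT = 0, 0.973684, 1.47368, 2.71053, 3.46053.
Z = Σ e^(−Eᵢ/kT) = e^(−0) + e^(−0.973684) + e^(−1.47368) + e^(−2.71053) + e^(−3.46053) = 1.00000 + 0.377689 + 0.229081 + 0.0665016 + 0.0314131 = 1.70468.
⟨E⟩ = Σ EᵢPᵢ = 0.0886583 eV.
S/k_B = ln Z + ⟨E⟩/kT = ln(1.70468) + 0.0886583/0.152 = 0.533377 + 0.583278 = 1.117.

1.117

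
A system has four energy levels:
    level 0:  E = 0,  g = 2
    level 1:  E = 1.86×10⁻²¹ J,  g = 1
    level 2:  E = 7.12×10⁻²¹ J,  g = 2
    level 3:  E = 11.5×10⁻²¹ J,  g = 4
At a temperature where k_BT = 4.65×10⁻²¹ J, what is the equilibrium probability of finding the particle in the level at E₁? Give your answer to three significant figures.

0.195

Eᵢ/kT = 0, 0.40000, 1.5312, 2.4731.
Z = Σ gᵢe^(−Eᵢ/kT) = 2·e^(−0) + 1·e^(−0.40000) + 2·e^(−1.5312) + 4·e^(−2.4731) = 2.0000 + 0.67032 + 0.43255 + 0.33729 = 3.4402.
P₁ = g₁ e^(−E₁/kT) / Z = 0.67032/3.4402 = 0.195.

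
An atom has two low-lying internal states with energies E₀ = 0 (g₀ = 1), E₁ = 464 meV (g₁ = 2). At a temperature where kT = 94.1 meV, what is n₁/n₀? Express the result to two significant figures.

0.014

n₁/n₀ = (g₁/g₀) exp[−(E₁−E₀)/kT] = (2/1) × exp(−(464 meV)/(94.1 meV)) = (2/1) × exp(-4.931) = 0.014.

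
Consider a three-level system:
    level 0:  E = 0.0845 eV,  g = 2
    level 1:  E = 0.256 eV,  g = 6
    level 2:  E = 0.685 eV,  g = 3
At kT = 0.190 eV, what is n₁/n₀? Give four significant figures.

n₁/n₀ = (g₁/g₀) exp[−(E₁−E₀)/kT] = (6/2) × exp(−(0.1715 eV)/(0.190 eV)) = (6/2) × exp(-0.902632) = 1.217.

1.217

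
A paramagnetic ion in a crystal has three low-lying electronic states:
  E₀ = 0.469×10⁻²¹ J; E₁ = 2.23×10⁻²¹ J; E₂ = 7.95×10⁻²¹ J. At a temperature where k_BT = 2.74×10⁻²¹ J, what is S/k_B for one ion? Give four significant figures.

0.7887

Eᵢ/kT = 0.171168, 0.813869, 2.90146.
Z = Σ e^(−Eᵢ/kT) = e^(−0.171168) + e^(−0.813869) + e^(−2.90146) = 0.842680 + 0.443140 + 0.0549429 = 1.34076.
⟨E⟩ = Σ EᵢPᵢ = 1.35760 ×10⁻²¹ J.
S/k_B = ln Z + ⟨E⟩/kT = ln(1.34076) + 1.35760/2.74 = 0.293237 + 0.495474 = 0.7887.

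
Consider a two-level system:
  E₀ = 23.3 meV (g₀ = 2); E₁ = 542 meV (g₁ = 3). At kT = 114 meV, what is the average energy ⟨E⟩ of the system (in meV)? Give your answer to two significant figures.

31 meV

Eᵢ/kT = 0.2044, 4.754.
Z = Σ gᵢe^(−Eᵢ/kT) = 2·e^(−0.2044) + 3·e^(−4.754) = 1.630 + 0.02585 = 1.656.
⟨E⟩ = Σ Eᵢ gᵢe^(−Eᵢ/kT) / Z = (23.3·1.630 + 542·0.02585) / 1.656 = 31 meV.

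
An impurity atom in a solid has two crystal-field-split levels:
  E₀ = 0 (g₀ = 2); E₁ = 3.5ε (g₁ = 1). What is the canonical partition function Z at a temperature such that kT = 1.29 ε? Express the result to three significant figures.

Z = 2.07

Eᵢ/kT = 0, 2.7132.
Z = Σ gᵢe^(−Eᵢ/kT) = 2·e^(−0) + 1·e^(−2.7132) = 2.0000 + 0.066324 = 2.0663.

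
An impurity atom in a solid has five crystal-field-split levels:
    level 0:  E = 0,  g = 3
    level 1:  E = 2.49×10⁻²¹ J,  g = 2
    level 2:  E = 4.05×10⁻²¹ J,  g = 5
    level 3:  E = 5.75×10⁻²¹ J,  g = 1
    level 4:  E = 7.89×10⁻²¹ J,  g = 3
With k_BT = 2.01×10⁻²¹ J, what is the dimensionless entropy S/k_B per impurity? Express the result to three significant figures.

Eᵢ/kT = 0, 1.2388, 2.0149, 2.8607, 3.9254.
Z = Σ gᵢe^(−Eᵢ/kT) = 3·e^(−0) + 2·e^(−1.2388) + 5·e^(−2.0149) + 1·e^(−2.8607) + 3·e^(−3.9254) = 3.0000 + 0.57946 + 0.66667 + 0.057229 + 0.059203 = 4.3626.
⟨E⟩ = Σ EᵢPᵢ = 1.1321 ×10⁻²¹ J.
S/k_B = ln Z + ⟨E⟩/kT = ln(4.3626) + 1.1321/2.01 = 1.4731 + 0.56323 = 2.04.

2.04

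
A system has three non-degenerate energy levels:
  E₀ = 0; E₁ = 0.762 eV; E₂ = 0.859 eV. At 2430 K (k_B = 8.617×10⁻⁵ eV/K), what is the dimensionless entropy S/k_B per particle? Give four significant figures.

k_BT = 8.617×10⁻⁵ × 2430 K = 0.209393 eV.
Eᵢ/kT = 0, 3.63909, 4.10233.
Z = Σ e^(−Eᵢ/kT) = e^(−0) + e^(−3.63909) + e^(−4.10233) = 1.00000 + 0.0262762 + 0.0165341 = 1.04281.
⟨E⟩ = Σ EᵢPᵢ = 0.0328202 eV.
S/k_B = ln Z + ⟨E⟩/kT = ln(1.04281) + 0.0328202/0.209393 = 0.0419190 + 0.156740 = 0.1987.

0.1987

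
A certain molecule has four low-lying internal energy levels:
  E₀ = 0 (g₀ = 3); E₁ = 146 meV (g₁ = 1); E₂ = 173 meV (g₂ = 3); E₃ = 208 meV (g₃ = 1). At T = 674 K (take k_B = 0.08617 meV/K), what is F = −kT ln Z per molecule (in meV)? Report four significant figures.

k_BT = 0.08617 × 674 K = 58.0786 meV.
Eᵢ/kT = 0, 2.51383, 2.97872, 3.58135.
Z = Σ gᵢe^(−Eᵢ/kT) = 3·e^(−0) + 1·e^(−2.51383) + 3·e^(−2.97872) + 1·e^(−3.58135) = 3.00000 + 0.0809576 + 0.152574 + 0.0278381 = 3.26137.
F = −kT ln Z = −58.0786 × ln(3.26137) = −58.0786 × 1.18215 = -68.66 meV.

-68.66 meV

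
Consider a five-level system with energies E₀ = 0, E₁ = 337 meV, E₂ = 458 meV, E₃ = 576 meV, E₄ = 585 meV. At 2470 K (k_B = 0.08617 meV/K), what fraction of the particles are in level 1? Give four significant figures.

0.1413

k_BT = 0.08617 × 2470 K = 212.840 meV.
Eᵢ/kT = 0, 1.58335, 2.15185, 2.70626, 2.74854.
Z = Σ e^(−Eᵢ/kT) = e^(−0) + e^(−1.58335) + e^(−2.15185) + e^(−2.70626) + e^(−2.74854) = 1.00000 + 0.205286 + 0.116269 + 0.0667861 + 0.0640213 = 1.45236.
P₁ = e^(−E₁/kT) / Z = 0.205286/1.45236 = 0.1413.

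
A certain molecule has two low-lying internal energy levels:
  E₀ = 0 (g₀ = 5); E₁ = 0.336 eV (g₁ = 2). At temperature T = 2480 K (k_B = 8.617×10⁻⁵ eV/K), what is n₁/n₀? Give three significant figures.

0.0830

k_BT = 8.617×10⁻⁵ × 2480 K = 0.21370 eV.
n₁/n₀ = (g₁/g₀) exp[−(E₁−E₀)/kT] = (2/5) × exp(−(0.336 eV)/(0.21370 eV)) = (2/5) × exp(-1.5723) = 0.0830.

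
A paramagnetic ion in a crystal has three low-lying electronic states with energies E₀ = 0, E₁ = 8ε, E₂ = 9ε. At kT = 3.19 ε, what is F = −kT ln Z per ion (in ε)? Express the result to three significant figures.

Eᵢ/kT = 0, 2.5078, 2.8213.
Z = Σ e^(−Eᵢ/kT) = e^(−0) + e^(−2.5078) + e^(−2.8213) = 1.0000 + 0.081447 + 0.059529 = 1.1410.
F = −kT ln Z = −3.19 × ln(1.1410) = −3.19 × 0.13191 = -0.421 ε.

-0.421 ε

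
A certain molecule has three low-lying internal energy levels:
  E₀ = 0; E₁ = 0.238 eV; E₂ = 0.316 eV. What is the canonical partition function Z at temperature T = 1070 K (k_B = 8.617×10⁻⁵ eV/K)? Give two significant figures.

k_BT = 8.617×10⁻⁵ × 1070 K = 0.09220 eV.
Eᵢ/kT = 0, 2.581, 3.427.
Z = Σ e^(−Eᵢ/kT) = e^(−0) + e^(−2.581) + e^(−3.427) = 1.000 + 0.07570 + 0.03248 = 1.108.

Z = 1.1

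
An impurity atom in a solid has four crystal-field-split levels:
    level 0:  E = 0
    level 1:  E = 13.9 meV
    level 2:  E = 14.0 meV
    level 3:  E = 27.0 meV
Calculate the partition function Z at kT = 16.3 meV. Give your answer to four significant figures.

Z = 2.041

Eᵢ/kT = 0, 0.852761, 0.858896, 1.65644.
Z = Σ e^(−Eᵢ/kT) = e^(−0) + e^(−0.852761) + e^(−0.858896) + e^(−1.65644) = 1.00000 + 0.426236 + 0.423630 + 0.190817 = 2.04068.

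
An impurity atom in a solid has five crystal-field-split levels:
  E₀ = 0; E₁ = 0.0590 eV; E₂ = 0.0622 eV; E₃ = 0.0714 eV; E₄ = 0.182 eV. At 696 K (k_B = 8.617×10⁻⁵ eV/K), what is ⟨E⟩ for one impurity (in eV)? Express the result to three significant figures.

0.0358 eV

k_BT = 8.617×10⁻⁵ × 696 K = 0.059974 eV.
Eᵢ/kT = 0, 0.98376, 1.0371, 1.1905, 3.0346.
Z = Σ e^(−Eᵢ/kT) = e^(−0) + e^(−0.98376) + e^(−1.0371) + e^(−1.1905) + e^(−3.0346) = 1.0000 + 0.37390 + 0.35448 + 0.30407 + 0.048094 = 2.0805.
⟨E⟩ = Σ Eᵢ e^(−Eᵢ/kT) / Z = (0·1.0000 + 0.0590·0.37390 + 0.0622·0.35448 + 0.0714·0.30407 + 0.182·0.048094) / 2.0805 = 0.0358 eV.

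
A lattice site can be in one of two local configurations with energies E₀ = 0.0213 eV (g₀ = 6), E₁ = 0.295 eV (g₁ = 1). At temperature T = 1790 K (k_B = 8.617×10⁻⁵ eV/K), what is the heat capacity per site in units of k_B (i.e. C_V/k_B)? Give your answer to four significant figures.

0.08417

k_BT = 8.617×10⁻⁵ × 1790 K = 0.154244 eV.
Eᵢ/kT = 0.138093, 1.91255.
Z = Σ gᵢe^(−Eᵢ/kT) = 6·e^(−0.138093) + 1·e^(−1.91255) = 5.22611 + 0.147703 = 5.37381.
⟨E⟩ = 0.0288229 eV, ⟨E²⟩ = 0.00283316 eV².
C_V/k_B = (⟨E²⟩ − ⟨E⟩²)/(kT)² = (0.00283316 − 0.000830760)/0.0237912 = 0.08417.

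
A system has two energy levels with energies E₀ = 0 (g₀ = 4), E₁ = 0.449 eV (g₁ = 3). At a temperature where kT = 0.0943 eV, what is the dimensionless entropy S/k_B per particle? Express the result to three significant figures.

1.42

Eᵢ/kT = 0, 4.7614.
Z = Σ gᵢe^(−Eᵢ/kT) = 4·e^(−0) + 3·e^(−4.7614) = 4.0000 + 0.025661 = 4.0257.
⟨E⟩ = Σ EᵢPᵢ = 0.0028621 eV.
S/k_B = ln Z + ⟨E⟩/kT = ln(4.0257) + 0.0028621/0.0943 = 1.3927 + 0.030351 = 1.42.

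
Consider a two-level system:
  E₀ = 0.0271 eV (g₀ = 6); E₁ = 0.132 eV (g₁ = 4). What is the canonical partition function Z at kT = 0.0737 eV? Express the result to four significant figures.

Eᵢ/kT = 0.367707, 1.79104.
Z = Σ gᵢe^(−Eᵢ/kT) = 6·e^(−0.367707) + 4·e^(−1.79104) = 4.15392 + 0.667146 = 4.82107.

Z = 4.821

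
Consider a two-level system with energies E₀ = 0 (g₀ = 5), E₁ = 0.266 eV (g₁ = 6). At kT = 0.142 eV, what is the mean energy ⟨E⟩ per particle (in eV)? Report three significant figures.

Eᵢ/kT = 0, 1.8732.
Z = Σ gᵢe^(−Eᵢ/kT) = 5·e^(−0) + 6·e^(−1.8732) = 5.0000 + 0.92179 = 5.9218.
⟨E⟩ = Σ Eᵢ gᵢe^(−Eᵢ/kT) / Z = (0·5.0000 + 0.266·0.92179) / 5.9218 = 0.0414 eV.

0.0414 eV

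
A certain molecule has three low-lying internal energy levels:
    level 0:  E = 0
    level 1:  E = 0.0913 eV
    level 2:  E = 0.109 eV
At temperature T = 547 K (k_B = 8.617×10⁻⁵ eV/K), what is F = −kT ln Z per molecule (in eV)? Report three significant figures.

-0.0103 eV

k_BT = 8.617×10⁻⁵ × 547 K = 0.047135 eV.
Eᵢ/kT = 0, 1.9370, 2.3125.
Z = Σ e^(−Eᵢ/kT) = e^(−0) + e^(−1.9370) + e^(−2.3125) = 1.0000 + 0.14414 + 0.099013 = 1.2432.
F = −kT ln Z = −0.047135 × ln(1.2432) = −0.047135 × 0.21769 = -0.0103 eV.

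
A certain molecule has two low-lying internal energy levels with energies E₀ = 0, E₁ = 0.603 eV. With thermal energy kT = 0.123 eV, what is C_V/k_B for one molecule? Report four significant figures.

Eᵢ/kT = 0, 4.90244.
Z = Σ e^(−Eᵢ/kT) = e^(−0) + e^(−4.90244) = 1.00000 + 0.00742844 = 1.00743.
⟨E⟩ = 0.00444631 eV, ⟨E²⟩ = 0.00268113 eV².
C_V/k_B = (⟨E²⟩ − ⟨E⟩²)/(kT)² = (0.00268113 − 0.0000197697)/0.0151290 = 0.1759.

0.1759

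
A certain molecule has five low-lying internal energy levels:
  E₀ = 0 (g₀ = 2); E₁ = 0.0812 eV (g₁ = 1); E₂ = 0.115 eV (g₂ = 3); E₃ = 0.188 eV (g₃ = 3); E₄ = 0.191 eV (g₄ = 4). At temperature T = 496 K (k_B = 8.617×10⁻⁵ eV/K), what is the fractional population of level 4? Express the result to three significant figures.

0.0188

k_BT = 8.617×10⁻⁵ × 496 K = 0.042740 eV.
Eᵢ/kT = 0, 1.8999, 2.6907, 4.3987, 4.4689.
Z = Σ gᵢe^(−Eᵢ/kT) = 2·e^(−0) + 1·e^(−1.8999) + 3·e^(−2.6907) + 3·e^(−4.3987) + 4·e^(−4.4689) = 2.0000 + 0.14958 + 0.20350 + 0.036880 + 0.045840 = 2.4358.
P₄ = g₄ e^(−E₄/kT) / Z = 0.045840/2.4358 = 0.0188.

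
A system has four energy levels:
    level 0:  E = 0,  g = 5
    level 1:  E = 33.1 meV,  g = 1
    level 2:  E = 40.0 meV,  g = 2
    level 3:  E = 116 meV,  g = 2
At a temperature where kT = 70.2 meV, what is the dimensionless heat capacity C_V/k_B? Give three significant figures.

0.169

Eᵢ/kT = 0, 0.47151, 0.56980, 1.6524.
Z = Σ gᵢe^(−Eᵢ/kT) = 5·e^(−0) + 1·e^(−0.47151) + 2·e^(−0.56980) + 2·e^(−1.6524) = 5.0000 + 0.62406 + 1.1313 + 0.38318 = 7.1385.
⟨E⟩ = 15.459 meV, ⟨E²⟩ = 1071.6 meV².
C_V/k_B = (⟨E²⟩ − ⟨E⟩²)/(kT)² = (1071.6 − 238.98)/4928.0 = 0.169.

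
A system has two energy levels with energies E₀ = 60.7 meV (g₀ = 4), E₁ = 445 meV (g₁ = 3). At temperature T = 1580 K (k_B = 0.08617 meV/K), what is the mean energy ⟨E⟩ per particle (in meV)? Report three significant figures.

77.1 meV

k_BT = 0.08617 × 1580 K = 136.15 meV.
Eᵢ/kT = 0.44583, 3.2685.
Z = Σ gᵢe^(−Eᵢ/kT) = 4·e^(−0.44583) + 3·e^(−3.2685) = 2.5612 + 0.11419 = 2.6754.
⟨E⟩ = Σ Eᵢ gᵢe^(−Eᵢ/kT) / Z = (60.7·2.5612 + 445·0.11419) / 2.6754 = 77.1 meV.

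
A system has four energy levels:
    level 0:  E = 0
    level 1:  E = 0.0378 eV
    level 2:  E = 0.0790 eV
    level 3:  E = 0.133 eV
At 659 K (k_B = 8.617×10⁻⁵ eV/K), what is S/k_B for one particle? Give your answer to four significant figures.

k_BT = 8.617×10⁻⁵ × 659 K = 0.0567860 eV.
Eᵢ/kT = 0, 0.665657, 1.39119, 2.34213.
Z = Σ e^(−Eᵢ/kT) = e^(−0) + e^(−0.665657) + e^(−1.39119) + e^(−2.34213) = 1.00000 + 0.513936 + 0.248779 + 0.0961227 = 1.85884.
⟨E⟩ = Σ EᵢPᵢ = 0.0279016 eV.
S/k_B = ln Z + ⟨E⟩/kT = ln(1.85884) + 0.0279016/0.0567860 = 0.619953 + 0.491346 = 1.111.

1.111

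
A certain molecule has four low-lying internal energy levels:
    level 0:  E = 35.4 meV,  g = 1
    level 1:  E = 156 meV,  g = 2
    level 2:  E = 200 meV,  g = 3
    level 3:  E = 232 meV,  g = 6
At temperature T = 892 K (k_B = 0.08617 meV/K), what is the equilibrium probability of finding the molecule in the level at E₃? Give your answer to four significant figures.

k_BT = 0.08617 × 892 K = 76.8636 meV.
Eᵢ/kT = 0.460556, 2.02957, 2.60201, 3.01833.
Z = Σ gᵢe^(−Eᵢ/kT) = 1·e^(−0.460556) + 2·e^(−2.02957) + 3·e^(−2.60201) + 6·e^(−3.01833) = 0.630933 + 0.262784 + 0.222373 + 0.293297 = 1.40939.
P₃ = g₃ e^(−E₃/kT) / Z = 0.293297/1.40939 = 0.2081.

0.2081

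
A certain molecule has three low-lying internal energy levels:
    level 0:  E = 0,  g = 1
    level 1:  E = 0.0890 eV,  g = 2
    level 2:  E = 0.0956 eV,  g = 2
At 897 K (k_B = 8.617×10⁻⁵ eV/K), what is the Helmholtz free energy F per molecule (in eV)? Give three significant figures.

k_BT = 8.617×10⁻⁵ × 897 K = 0.077294 eV.
Eᵢ/kT = 0, 1.1514, 1.2368.
Z = Σ gᵢe^(−Eᵢ/kT) = 1·e^(−0) + 2·e^(−1.1514) + 2·e^(−1.2368) = 1.0000 + 0.63239 + 0.58062 = 2.2130.
F = −kT ln Z = −0.077294 × ln(2.2130) = −0.077294 × 0.79435 = -0.0614 eV.

-0.0614 eV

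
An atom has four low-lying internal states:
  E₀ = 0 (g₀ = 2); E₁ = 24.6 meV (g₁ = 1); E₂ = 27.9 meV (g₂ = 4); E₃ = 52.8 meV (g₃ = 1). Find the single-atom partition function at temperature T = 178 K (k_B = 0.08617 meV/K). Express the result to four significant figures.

k_BT = 0.08617 × 178 K = 15.3383 meV.
Eᵢ/kT = 0, 1.60383, 1.81898, 3.44236.
Z = Σ gᵢe^(−Eᵢ/kT) = 2·e^(−0) + 1·e^(−1.60383) + 4·e^(−1.81898) + 1·e^(−3.44236) = 2.00000 + 0.201125 + 0.648764 + 0.0319891 = 2.88188.

Z = 2.882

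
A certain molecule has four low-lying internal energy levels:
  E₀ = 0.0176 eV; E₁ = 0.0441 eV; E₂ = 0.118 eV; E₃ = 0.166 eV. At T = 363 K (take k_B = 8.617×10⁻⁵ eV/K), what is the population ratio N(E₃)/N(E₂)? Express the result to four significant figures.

0.2156

k_BT = 8.617×10⁻⁵ × 363 K = 0.0312797 eV.
n₃/n₂ = exp[−(E₃−E₂)/kT] = exp(−(0.048 eV)/(0.0312797 eV)) = exp(-1.53454) = 0.2156.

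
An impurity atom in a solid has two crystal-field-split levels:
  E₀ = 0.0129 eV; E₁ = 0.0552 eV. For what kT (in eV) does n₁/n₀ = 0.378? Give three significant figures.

n₁/n₀ = exp[−(E₁−E₀)/kT] = 0.378.
⇒ (E₁−E₀)/kT = ln(1/0.378) = ln(2.6455) = 0.97286.
kT = 0.0423 eV / 0.97286 = 0.0435 eV.

0.0435 eV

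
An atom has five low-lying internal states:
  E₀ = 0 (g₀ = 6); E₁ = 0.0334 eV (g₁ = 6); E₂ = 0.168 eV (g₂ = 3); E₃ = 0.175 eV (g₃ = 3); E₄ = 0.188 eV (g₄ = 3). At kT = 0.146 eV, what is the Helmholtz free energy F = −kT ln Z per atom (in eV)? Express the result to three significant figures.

Eᵢ/kT = 0, 0.22877, 1.1507, 1.1986, 1.2877.
Z = Σ gᵢe^(−Eᵢ/kT) = 6·e^(−0) + 6·e^(−0.22877) + 3·e^(−1.1507) + 3·e^(−1.1986) + 3·e^(−1.2877) = 6.0000 + 4.7731 + 0.94925 + 0.90485 + 0.82771 = 13.455.
F = −kT ln Z = −0.146 × ln(13.455) = −0.146 × 2.5994 = -0.380 eV.

-0.380 eV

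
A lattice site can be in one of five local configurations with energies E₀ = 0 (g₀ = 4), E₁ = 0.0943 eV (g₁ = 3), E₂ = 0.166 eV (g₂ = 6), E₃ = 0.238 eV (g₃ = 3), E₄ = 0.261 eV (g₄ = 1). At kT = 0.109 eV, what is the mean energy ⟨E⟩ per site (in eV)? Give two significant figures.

Eᵢ/kT = 0, 0.8651, 1.523, 2.183, 2.394.
Z = Σ gᵢe^(−Eᵢ/kT) = 4·e^(−0) + 3·e^(−0.8651) + 6·e^(−1.523) + 3·e^(−2.183) + 1·e^(−2.394) = 4.000 + 1.263 + 1.308 + 0.3381 + 0.09126 = 7.000.
⟨E⟩ = Σ Eᵢ gᵢe^(−Eᵢ/kT) / Z = (0·4.000 + 0.0943·1.263 + 0.166·1.308 + 0.238·0.3381 + 0.261·0.09126) / 7.000 = 0.063 eV.

0.063 eV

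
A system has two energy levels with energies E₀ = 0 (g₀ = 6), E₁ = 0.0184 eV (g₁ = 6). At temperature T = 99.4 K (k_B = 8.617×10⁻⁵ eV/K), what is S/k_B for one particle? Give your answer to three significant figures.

k_BT = 8.617×10⁻⁵ × 99.4 K = 0.0085653 eV.
Eᵢ/kT = 0, 2.1482.
Z = Σ gᵢe^(−Eᵢ/kT) = 6·e^(−0) + 6·e^(−2.1482) = 6.0000 + 0.70016 = 6.7002.
⟨E⟩ = Σ EᵢPᵢ = 0.0019228 eV.
S/k_B = ln Z + ⟨E⟩/kT = ln(6.7002) + 0.0019228/0.0085653 = 1.9021 + 0.22449 = 2.13.

2.13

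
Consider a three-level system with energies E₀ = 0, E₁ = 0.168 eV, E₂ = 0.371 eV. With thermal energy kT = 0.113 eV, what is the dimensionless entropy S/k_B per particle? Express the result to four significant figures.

Eᵢ/kT = 0, 1.48673, 3.28319.
Z = Σ e^(−Eᵢ/kT) = e^(−0) + e^(−1.48673) + e^(−3.28319) = 1.00000 + 0.226111 + 0.0375084 = 1.26362.
⟨E⟩ = Σ EᵢPᵢ = 0.0410743 eV.
S/k_B = ln Z + ⟨E⟩/kT = ln(1.26362) + 0.0410743/0.113 = 0.233981 + 0.363489 = 0.5975.

0.5975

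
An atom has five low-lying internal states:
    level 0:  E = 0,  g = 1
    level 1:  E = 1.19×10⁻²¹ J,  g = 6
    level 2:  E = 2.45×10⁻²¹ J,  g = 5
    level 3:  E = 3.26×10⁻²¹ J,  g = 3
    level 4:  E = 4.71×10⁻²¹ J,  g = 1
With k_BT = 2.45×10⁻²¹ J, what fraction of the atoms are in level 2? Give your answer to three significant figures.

0.246

Eᵢ/kT = 0, 0.48571, 1.0000, 1.3306, 1.9224.
Z = Σ gᵢe^(−Eᵢ/kT) = 1·e^(−0) + 6·e^(−0.48571) + 5·e^(−1.0000) + 3·e^(−1.3306) + 1·e^(−1.9224) = 1.0000 + 3.6916 + 1.8394 + 0.79296 + 0.14626 = 7.4702.
P₂ = g₂ e^(−E₂/kT) / Z = 1.8394/7.4702 = 0.246.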